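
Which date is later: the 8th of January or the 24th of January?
the 24th of January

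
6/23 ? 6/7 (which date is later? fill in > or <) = >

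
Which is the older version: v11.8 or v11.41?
v11.8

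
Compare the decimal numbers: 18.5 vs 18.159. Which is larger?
18.5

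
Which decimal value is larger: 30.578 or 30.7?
30.7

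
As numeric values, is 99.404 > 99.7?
False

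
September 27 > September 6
True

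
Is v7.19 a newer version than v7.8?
Yes. Version numbers are compared segment by segment as integers, not as decimals: minor version 19 > 8, so v7.19 > v7.8 (even though the decimal 7.19 < 7.8).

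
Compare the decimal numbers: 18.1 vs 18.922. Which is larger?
18.922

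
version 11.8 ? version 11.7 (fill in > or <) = >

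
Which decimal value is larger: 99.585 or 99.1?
99.585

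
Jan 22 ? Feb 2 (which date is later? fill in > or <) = <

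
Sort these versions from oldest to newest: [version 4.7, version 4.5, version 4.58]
[version 4.5, version 4.7, version 4.58]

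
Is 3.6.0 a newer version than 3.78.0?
No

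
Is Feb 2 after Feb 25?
No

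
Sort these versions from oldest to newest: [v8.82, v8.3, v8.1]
[v8.1, v8.3, v8.82]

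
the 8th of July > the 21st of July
False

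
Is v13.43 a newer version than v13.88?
No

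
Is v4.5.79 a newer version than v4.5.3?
Yes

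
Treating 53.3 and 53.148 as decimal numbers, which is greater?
53.3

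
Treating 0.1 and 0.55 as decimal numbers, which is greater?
0.55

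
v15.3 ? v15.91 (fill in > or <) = <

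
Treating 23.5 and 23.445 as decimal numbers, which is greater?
23.5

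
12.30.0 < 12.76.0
True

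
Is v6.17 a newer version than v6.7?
Yes. Version numbers are compared segment by segment as integers, not as decimals: minor version 17 > 7, so v6.17 > v6.7 (even though the decimal 6.17 < 6.7).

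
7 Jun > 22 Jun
False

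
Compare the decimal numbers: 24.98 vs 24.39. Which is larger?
24.98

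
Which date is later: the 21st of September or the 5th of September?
the 21st of September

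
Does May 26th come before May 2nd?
No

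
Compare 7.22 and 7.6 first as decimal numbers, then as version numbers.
As decimals: 7.22 < 7.6. As versions: v7.22 > v7.6 (minor version 22 > 6).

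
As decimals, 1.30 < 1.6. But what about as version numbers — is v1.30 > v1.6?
True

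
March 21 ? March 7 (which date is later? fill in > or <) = >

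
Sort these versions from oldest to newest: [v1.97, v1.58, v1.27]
[v1.27, v1.58, v1.97]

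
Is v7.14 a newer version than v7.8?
Yes. Version numbers are compared segment by segment as integers, not as decimals: minor version 14 > 8, so v7.14 > v7.8 (even though the decimal 7.14 < 7.8).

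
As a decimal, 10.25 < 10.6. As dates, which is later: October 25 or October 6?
October 25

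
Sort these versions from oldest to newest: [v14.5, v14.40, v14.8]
[v14.5, v14.8, v14.40]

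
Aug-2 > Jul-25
True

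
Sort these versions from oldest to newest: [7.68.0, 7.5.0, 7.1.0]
[7.1.0, 7.5.0, 7.68.0]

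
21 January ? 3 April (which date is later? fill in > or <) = <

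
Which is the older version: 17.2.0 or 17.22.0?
17.2.0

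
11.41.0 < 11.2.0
False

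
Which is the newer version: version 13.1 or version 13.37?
version 13.37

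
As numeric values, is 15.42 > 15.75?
False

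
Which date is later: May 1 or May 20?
May 20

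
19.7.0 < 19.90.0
True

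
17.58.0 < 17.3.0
False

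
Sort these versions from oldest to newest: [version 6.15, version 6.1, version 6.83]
[version 6.1, version 6.15, version 6.83]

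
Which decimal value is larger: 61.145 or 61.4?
61.4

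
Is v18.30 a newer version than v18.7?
Yes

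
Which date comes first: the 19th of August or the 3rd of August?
the 3rd of August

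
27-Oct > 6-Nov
False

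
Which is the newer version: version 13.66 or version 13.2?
version 13.66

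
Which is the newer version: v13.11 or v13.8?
v13.11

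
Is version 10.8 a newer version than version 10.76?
No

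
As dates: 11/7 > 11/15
False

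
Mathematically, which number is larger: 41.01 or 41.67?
41.67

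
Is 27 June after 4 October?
No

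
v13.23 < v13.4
False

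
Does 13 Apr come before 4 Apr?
No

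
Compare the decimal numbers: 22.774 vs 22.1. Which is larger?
22.774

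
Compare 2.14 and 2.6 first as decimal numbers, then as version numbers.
As decimals: 2.14 < 2.6. As versions: v2.14 > v2.6 (minor version 14 > 6).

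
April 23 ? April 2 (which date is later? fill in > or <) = >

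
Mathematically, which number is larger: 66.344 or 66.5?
66.5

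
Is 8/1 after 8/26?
No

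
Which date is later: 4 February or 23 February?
23 February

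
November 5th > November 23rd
False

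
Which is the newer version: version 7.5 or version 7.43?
version 7.43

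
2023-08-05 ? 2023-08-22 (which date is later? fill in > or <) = <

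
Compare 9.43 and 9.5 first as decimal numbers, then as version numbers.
As decimals: 9.43 < 9.5. As versions: v9.43 > v9.5 (minor version 43 > 5).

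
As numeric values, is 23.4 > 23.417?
False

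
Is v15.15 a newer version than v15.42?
No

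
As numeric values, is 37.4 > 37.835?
False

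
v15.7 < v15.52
True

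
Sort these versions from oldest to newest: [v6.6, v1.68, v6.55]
[v1.68, v6.6, v6.55]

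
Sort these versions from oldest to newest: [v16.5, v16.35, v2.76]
[v2.76, v16.5, v16.35]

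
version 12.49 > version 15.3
False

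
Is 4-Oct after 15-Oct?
No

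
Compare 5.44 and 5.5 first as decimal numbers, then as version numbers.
As decimals: 5.44 < 5.5. As versions: v5.44 > v5.5 (minor version 44 > 5).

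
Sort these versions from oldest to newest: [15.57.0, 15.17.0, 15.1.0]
[15.1.0, 15.17.0, 15.57.0]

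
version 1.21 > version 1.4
True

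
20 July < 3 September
True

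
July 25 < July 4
False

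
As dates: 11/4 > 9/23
True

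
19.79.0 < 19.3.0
False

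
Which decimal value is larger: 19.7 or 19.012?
19.7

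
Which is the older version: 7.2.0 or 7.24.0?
7.2.0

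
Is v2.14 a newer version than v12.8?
No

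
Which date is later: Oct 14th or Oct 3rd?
Oct 14th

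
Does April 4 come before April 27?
Yes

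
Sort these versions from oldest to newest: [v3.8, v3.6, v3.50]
[v3.6, v3.8, v3.50]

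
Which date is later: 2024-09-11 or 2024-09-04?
2024-09-11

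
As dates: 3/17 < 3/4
False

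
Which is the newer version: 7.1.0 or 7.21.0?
7.21.0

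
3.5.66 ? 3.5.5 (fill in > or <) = >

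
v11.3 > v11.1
True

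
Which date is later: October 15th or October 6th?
October 15th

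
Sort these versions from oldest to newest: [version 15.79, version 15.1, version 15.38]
[version 15.1, version 15.38, version 15.79]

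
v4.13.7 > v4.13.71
False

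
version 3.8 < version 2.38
False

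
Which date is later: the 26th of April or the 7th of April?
the 26th of April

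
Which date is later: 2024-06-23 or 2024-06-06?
2024-06-23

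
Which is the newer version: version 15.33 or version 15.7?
version 15.33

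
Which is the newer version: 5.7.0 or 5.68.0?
5.68.0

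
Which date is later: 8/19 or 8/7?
8/19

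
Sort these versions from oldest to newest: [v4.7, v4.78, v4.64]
[v4.7, v4.64, v4.78]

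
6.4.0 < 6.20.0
True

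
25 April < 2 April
False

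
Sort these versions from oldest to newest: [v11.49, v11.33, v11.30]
[v11.30, v11.33, v11.49]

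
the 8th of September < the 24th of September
True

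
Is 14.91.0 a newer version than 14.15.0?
Yes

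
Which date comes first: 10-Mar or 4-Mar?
4-Mar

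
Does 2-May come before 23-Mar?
No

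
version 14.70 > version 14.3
True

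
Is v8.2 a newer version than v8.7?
No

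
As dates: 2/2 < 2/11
True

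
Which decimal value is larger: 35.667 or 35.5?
35.667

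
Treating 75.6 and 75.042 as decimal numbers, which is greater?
75.6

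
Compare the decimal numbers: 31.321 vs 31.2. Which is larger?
31.321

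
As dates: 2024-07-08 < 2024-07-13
True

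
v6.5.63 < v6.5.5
False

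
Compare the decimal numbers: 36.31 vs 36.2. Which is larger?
36.31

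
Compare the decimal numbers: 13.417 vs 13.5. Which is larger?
13.5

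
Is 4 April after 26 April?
No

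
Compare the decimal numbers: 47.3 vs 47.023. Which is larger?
47.3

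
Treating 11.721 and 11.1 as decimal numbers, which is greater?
11.721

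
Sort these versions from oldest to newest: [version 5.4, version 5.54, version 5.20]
[version 5.4, version 5.20, version 5.54]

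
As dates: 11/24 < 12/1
True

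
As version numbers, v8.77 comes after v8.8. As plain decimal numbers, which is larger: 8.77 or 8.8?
8.8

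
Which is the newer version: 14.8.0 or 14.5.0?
14.8.0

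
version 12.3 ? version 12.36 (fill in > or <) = <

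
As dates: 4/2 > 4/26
False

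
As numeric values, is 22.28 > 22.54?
False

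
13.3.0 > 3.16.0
True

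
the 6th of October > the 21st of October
False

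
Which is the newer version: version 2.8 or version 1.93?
version 2.8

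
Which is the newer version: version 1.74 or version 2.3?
version 2.3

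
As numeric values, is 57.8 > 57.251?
True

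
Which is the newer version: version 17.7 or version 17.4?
version 17.7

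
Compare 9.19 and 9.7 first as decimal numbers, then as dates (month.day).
As decimals: 9.19 < 9.7. As dates: 9/19 is later than 9/7 (day 19 > day 7).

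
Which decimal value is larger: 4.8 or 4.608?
4.8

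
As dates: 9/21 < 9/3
False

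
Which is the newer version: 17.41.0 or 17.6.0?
17.41.0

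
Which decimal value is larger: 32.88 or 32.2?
32.88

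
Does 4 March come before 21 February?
No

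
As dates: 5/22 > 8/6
False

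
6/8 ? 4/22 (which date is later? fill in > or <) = >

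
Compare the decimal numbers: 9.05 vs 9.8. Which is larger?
9.8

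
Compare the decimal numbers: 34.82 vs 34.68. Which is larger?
34.82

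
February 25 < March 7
True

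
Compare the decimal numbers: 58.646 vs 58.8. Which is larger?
58.8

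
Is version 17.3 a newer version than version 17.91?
No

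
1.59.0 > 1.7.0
True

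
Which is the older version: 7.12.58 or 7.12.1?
7.12.1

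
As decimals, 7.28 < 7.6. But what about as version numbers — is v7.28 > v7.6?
True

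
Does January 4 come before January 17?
Yes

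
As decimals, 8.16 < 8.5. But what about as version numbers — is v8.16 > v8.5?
True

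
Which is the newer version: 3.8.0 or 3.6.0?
3.8.0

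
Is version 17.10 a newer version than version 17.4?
Yes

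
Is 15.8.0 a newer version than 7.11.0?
Yes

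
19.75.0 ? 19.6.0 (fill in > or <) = >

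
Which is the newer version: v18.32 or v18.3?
v18.32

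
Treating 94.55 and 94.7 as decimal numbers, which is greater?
94.7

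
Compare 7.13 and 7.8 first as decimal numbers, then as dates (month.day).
As decimals: 7.13 < 7.8. As dates: 7/13 is later than 7/8 (day 13 > day 8).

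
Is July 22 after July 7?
Yes. Day 22 comes after day 7 in July — this is a date comparison, not a decimal one (the decimal 7.22 would be smaller than 7.7).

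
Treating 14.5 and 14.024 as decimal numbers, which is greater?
14.5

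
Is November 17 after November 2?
Yes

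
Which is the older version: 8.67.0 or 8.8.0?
8.8.0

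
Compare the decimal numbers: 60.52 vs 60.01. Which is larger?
60.52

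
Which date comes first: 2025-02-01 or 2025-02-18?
2025-02-01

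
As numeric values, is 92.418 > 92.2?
True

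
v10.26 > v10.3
True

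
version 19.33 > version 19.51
False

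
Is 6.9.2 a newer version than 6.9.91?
No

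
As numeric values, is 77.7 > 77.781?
False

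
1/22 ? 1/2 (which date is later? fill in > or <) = >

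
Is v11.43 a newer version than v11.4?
Yes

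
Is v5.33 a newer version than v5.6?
Yes. Version numbers are compared segment by segment as integers, not as decimals: minor version 33 > 6, so v5.33 > v5.6 (even though the decimal 5.33 < 5.6).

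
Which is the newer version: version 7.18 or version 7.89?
version 7.89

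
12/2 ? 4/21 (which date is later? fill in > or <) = >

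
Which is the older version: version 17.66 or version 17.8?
version 17.8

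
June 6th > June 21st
False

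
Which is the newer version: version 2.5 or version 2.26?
version 2.26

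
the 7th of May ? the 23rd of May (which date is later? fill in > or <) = <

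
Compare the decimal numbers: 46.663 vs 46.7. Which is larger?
46.7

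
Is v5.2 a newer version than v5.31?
No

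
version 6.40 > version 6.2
True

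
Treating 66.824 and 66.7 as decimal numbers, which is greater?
66.824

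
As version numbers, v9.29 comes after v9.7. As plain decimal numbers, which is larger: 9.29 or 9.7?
9.7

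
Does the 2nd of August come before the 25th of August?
Yes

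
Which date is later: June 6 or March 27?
June 6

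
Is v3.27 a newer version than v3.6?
Yes. Version numbers are compared segment by segment as integers, not as decimals: minor version 27 > 6, so v3.27 > v3.6 (even though the decimal 3.27 < 3.6).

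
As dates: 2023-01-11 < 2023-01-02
False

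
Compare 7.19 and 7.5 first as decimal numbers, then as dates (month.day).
As decimals: 7.19 < 7.5. As dates: 7/19 is later than 7/5 (day 19 > day 5).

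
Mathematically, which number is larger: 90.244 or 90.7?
90.7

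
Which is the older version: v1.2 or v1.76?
v1.2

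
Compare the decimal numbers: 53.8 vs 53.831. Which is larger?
53.831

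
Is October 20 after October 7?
Yes. Day 20 comes after day 7 in October — this is a date comparison, not a decimal one (the decimal 10.20 would be smaller than 10.7).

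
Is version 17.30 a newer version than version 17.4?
Yes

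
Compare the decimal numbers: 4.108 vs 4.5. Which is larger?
4.5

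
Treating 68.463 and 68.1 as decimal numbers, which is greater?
68.463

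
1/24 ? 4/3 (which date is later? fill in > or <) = <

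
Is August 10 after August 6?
Yes. Day 10 comes after day 6 in August — this is a date comparison, not a decimal one (the decimal 8.10 would be smaller than 8.6).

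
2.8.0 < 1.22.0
False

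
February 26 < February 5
False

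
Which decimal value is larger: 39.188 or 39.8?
39.8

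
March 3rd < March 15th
True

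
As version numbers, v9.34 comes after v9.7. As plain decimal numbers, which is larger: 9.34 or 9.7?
9.7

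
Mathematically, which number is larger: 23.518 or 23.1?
23.518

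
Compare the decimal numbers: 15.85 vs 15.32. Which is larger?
15.85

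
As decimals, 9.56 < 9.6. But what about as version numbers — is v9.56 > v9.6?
True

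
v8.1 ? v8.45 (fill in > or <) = <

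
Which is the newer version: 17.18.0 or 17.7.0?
17.18.0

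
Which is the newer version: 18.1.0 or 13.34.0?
18.1.0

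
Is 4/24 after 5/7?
No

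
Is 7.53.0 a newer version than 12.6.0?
No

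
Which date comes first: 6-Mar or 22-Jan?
22-Jan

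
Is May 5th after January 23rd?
Yes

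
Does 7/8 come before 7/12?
Yes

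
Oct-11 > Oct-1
True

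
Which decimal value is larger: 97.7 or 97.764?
97.764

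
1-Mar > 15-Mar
False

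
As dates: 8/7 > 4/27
True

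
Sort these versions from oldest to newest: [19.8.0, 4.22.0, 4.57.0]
[4.22.0, 4.57.0, 19.8.0]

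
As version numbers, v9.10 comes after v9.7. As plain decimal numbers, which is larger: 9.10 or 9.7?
9.7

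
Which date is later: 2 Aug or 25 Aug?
25 Aug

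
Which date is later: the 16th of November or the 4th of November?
the 16th of November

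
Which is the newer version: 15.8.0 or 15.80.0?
15.80.0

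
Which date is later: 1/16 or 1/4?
1/16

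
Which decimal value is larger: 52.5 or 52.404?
52.5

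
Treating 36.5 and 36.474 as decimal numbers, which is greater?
36.5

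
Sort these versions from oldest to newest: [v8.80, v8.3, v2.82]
[v2.82, v8.3, v8.80]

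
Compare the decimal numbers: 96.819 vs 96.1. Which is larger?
96.819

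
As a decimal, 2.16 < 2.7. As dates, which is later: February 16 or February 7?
February 16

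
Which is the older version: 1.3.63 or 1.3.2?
1.3.2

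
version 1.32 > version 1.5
True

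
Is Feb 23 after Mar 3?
No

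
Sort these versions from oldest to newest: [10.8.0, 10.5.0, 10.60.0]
[10.5.0, 10.8.0, 10.60.0]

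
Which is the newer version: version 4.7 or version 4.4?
version 4.7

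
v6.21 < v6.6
False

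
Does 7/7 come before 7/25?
Yes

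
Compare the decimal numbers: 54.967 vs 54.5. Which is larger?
54.967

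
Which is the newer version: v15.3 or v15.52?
v15.52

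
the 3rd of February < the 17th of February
True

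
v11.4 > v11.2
True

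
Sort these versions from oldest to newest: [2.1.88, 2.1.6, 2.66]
[2.1.6, 2.1.88, 2.66]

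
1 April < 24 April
True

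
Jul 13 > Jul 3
True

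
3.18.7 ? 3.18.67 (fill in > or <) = <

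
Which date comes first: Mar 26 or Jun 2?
Mar 26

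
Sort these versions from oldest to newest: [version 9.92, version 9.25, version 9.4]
[version 9.4, version 9.25, version 9.92]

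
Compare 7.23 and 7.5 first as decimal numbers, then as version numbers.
As decimals: 7.23 < 7.5. As versions: v7.23 > v7.5 (minor version 23 > 5).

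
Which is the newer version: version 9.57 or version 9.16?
version 9.57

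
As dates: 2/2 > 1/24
True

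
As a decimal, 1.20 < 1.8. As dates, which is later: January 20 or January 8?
January 20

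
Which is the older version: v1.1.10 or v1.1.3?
v1.1.3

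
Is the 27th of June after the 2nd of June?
Yes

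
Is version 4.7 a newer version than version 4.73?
No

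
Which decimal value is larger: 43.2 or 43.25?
43.25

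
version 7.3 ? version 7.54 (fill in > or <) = <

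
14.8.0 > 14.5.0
True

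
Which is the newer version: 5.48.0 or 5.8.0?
5.48.0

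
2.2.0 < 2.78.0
True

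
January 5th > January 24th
False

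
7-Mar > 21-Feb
True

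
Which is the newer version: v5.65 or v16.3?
v16.3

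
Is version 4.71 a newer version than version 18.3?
No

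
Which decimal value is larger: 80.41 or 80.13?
80.41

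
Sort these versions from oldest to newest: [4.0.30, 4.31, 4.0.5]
[4.0.5, 4.0.30, 4.31]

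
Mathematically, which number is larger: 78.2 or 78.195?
78.2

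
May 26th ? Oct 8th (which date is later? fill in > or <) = <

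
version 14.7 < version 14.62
True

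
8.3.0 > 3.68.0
True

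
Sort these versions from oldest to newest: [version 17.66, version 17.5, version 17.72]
[version 17.5, version 17.66, version 17.72]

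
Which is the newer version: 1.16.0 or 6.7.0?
6.7.0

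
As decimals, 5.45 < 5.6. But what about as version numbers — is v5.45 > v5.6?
True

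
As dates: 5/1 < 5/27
True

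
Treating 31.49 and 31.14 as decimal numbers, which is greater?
31.49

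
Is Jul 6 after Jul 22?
No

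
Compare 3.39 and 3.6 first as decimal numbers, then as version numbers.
As decimals: 3.39 < 3.6. As versions: v3.39 > v3.6 (minor version 39 > 6).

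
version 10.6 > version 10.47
False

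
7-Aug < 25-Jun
False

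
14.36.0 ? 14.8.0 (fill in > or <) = >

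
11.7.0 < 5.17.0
False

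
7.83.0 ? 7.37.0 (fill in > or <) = >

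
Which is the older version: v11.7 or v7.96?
v7.96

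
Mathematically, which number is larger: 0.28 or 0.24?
0.28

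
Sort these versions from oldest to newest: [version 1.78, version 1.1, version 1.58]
[version 1.1, version 1.58, version 1.78]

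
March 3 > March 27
False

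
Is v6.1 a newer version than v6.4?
No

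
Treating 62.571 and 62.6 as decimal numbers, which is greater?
62.6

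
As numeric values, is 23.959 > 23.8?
True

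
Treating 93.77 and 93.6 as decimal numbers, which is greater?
93.77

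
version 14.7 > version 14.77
False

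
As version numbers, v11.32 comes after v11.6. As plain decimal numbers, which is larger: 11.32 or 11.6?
11.6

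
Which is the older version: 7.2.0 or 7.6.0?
7.2.0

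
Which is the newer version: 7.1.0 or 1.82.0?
7.1.0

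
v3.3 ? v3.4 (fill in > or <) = <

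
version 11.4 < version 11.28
True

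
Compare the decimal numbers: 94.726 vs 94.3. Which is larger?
94.726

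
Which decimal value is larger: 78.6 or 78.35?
78.6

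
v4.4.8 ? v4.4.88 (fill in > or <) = <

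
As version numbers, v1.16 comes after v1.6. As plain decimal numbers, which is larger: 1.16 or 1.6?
1.6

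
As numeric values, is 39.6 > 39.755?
False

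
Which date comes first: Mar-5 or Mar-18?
Mar-5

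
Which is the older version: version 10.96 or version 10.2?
version 10.2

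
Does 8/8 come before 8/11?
Yes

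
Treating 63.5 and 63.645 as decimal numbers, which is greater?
63.645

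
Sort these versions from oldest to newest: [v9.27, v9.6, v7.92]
[v7.92, v9.6, v9.27]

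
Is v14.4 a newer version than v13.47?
Yes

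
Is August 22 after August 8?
Yes. Day 22 comes after day 8 in August — this is a date comparison, not a decimal one (the decimal 8.22 would be smaller than 8.8).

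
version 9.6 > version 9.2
True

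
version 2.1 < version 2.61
True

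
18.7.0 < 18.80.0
True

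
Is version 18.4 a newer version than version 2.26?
Yes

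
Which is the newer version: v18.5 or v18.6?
v18.6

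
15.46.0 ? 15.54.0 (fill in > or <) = <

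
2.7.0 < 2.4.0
False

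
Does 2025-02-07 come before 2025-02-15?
Yes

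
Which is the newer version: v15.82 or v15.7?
v15.82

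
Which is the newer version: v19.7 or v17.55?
v19.7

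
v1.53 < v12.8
True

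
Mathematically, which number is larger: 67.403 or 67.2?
67.403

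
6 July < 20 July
True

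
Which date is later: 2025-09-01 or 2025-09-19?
2025-09-19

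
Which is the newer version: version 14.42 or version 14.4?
version 14.42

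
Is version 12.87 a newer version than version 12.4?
Yes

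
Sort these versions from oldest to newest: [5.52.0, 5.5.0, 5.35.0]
[5.5.0, 5.35.0, 5.52.0]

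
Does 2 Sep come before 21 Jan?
No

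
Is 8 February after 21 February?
No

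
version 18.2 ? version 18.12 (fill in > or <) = <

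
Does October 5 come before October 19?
Yes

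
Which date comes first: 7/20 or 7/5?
7/5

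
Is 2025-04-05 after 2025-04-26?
No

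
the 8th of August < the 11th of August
True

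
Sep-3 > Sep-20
False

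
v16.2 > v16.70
False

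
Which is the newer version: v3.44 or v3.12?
v3.44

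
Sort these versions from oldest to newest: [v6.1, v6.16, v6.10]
[v6.1, v6.10, v6.16]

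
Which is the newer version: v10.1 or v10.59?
v10.59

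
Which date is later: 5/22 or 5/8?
5/22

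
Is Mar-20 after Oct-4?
No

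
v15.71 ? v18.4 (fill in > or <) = <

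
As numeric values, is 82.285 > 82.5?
False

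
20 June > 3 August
False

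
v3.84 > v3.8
True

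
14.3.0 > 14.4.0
False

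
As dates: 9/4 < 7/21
False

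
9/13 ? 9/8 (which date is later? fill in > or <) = >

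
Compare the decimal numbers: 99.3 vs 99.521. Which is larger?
99.521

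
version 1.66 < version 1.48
False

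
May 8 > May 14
False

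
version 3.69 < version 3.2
False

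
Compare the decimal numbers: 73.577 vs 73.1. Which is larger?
73.577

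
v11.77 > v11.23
True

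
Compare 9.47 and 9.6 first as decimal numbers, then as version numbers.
As decimals: 9.47 < 9.6. As versions: v9.47 > v9.6 (minor version 47 > 6).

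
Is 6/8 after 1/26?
Yes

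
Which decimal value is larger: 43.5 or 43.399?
43.5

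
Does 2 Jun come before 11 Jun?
Yes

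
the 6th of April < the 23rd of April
True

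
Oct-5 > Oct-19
False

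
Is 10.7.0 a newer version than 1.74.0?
Yes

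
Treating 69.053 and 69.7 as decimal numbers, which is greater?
69.7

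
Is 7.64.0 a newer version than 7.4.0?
Yes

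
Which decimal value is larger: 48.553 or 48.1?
48.553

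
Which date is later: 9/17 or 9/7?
9/17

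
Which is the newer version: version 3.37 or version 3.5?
version 3.37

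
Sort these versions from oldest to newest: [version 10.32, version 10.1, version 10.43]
[version 10.1, version 10.32, version 10.43]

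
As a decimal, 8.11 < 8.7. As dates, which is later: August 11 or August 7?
August 11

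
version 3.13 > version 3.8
True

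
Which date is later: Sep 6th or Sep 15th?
Sep 15th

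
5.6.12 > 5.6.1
True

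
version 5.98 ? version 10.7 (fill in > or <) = <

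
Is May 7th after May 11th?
No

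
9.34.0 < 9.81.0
True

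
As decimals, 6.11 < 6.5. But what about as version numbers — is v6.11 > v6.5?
True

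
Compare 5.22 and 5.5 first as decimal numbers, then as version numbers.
As decimals: 5.22 < 5.5. As versions: v5.22 > v5.5 (minor version 22 > 5).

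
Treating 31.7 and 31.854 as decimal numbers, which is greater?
31.854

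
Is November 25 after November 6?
Yes. Day 25 comes after day 6 in November — this is a date comparison, not a decimal one (the decimal 11.25 would be smaller than 11.6).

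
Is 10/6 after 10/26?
No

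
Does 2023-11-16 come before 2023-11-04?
No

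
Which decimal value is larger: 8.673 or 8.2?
8.673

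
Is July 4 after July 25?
No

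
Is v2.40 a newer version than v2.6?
Yes. Version numbers are compared segment by segment as integers, not as decimals: minor version 40 > 6, so v2.40 > v2.6 (even though the decimal 2.40 < 2.6).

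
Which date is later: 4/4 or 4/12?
4/12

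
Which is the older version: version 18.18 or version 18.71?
version 18.18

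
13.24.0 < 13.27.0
True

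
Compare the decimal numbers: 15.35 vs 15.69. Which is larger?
15.69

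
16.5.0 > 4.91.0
True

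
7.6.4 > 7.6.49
False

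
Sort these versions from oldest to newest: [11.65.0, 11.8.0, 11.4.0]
[11.4.0, 11.8.0, 11.65.0]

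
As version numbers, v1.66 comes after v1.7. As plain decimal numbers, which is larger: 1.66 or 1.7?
1.7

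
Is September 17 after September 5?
Yes. Day 17 comes after day 5 in September — this is a date comparison, not a decimal one (the decimal 9.17 would be smaller than 9.5).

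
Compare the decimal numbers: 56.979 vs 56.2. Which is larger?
56.979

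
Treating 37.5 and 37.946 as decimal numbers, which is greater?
37.946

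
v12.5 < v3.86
False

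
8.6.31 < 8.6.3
False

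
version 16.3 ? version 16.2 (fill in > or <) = >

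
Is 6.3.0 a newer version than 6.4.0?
No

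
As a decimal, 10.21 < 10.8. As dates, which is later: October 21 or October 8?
October 21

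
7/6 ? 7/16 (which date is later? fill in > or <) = <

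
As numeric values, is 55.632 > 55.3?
True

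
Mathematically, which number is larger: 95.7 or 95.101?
95.7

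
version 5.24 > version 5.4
True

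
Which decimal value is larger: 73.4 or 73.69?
73.69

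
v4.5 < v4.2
False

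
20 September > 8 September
True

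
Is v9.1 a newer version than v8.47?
Yes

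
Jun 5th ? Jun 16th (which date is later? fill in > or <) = <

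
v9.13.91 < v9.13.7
False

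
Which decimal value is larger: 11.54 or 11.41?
11.54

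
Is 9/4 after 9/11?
No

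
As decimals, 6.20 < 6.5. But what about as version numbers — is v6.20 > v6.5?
True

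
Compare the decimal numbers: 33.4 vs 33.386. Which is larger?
33.4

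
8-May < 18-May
True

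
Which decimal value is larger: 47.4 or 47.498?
47.498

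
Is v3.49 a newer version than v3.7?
Yes. Version numbers are compared segment by segment as integers, not as decimals: minor version 49 > 7, so v3.49 > v3.7 (even though the decimal 3.49 < 3.7).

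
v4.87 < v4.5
False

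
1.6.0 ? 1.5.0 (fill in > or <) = >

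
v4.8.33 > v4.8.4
True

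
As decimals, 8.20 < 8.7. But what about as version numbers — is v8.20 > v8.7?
True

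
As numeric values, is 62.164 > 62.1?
True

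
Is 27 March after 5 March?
Yes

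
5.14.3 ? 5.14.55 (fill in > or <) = <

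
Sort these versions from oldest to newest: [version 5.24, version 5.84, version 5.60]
[version 5.24, version 5.60, version 5.84]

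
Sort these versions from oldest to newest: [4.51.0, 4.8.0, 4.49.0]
[4.8.0, 4.49.0, 4.51.0]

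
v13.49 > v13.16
True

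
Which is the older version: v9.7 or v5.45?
v5.45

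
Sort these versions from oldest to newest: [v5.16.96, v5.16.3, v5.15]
[v5.15, v5.16.3, v5.16.96]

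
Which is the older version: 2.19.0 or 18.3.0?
2.19.0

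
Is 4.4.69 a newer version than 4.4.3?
Yes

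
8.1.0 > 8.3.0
False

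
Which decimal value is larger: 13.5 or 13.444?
13.5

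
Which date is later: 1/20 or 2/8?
2/8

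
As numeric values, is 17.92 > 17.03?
True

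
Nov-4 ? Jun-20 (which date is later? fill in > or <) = >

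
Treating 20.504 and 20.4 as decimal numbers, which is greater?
20.504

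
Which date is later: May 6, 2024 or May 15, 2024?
May 15, 2024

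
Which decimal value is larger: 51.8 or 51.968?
51.968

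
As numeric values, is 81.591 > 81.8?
False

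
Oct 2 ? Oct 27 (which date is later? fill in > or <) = <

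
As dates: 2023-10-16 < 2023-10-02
False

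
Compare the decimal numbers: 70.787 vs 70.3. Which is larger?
70.787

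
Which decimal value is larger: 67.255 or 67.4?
67.4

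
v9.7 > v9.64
False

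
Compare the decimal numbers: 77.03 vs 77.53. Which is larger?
77.53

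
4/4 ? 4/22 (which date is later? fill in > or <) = <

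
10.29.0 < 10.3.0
False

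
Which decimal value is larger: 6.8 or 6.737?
6.8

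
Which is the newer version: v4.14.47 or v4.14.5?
v4.14.47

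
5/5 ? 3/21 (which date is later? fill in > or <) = >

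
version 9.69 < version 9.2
False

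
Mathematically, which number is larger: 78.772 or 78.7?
78.772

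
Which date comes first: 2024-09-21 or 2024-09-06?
2024-09-06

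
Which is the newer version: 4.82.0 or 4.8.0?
4.82.0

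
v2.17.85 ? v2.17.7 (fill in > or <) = >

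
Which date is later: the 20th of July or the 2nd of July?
the 20th of July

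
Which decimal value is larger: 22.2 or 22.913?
22.913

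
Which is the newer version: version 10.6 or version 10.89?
version 10.89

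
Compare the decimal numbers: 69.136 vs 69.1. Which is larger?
69.136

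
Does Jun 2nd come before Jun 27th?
Yes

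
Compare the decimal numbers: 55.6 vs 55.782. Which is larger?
55.782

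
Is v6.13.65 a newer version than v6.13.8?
Yes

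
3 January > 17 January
False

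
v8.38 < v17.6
True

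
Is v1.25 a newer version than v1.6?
Yes. Version numbers are compared segment by segment as integers, not as decimals: minor version 25 > 6, so v1.25 > v1.6 (even though the decimal 1.25 < 1.6).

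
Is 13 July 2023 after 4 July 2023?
Yes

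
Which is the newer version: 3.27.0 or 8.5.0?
8.5.0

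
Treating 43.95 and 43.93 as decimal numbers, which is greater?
43.95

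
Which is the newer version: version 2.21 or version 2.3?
version 2.21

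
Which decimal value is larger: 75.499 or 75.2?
75.499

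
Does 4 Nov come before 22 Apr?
No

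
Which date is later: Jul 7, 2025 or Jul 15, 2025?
Jul 15, 2025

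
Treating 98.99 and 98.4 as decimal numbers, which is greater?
98.99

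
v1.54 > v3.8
False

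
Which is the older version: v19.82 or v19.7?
v19.7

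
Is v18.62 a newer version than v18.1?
Yes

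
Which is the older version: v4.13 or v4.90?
v4.13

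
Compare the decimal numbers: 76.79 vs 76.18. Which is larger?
76.79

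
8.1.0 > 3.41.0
True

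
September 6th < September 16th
True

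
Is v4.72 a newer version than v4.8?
Yes. Version numbers are compared segment by segment as integers, not as decimals: minor version 72 > 8, so v4.72 > v4.8 (even though the decimal 4.72 < 4.8).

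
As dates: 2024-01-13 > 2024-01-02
True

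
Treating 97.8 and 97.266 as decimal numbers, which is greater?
97.8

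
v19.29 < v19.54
True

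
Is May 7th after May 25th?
No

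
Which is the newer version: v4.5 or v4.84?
v4.84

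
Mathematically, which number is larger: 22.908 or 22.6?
22.908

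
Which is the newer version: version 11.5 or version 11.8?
version 11.8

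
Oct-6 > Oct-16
False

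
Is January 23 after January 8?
Yes. Day 23 comes after day 8 in January — this is a date comparison, not a decimal one (the decimal 1.23 would be smaller than 1.8).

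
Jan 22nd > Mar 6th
False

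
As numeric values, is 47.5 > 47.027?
True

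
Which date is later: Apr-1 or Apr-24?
Apr-24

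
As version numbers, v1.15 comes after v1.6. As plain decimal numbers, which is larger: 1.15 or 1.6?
1.6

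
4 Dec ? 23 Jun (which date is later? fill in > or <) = >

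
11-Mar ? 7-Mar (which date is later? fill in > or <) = >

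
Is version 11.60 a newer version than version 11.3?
Yes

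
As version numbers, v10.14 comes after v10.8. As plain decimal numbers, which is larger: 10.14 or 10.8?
10.8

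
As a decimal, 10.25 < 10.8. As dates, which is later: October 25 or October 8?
October 25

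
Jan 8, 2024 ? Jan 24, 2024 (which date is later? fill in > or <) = <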